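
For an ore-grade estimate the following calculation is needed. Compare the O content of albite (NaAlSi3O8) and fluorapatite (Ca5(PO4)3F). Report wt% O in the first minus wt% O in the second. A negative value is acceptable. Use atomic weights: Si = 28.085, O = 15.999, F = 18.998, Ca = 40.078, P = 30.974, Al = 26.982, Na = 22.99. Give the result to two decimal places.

10.74 percentage points

First mineral: 127.992 g O in 262.219 g formula = 48.81 wt% O.
Second mineral: 191.988 g O in 504.298 g formula = 38.07 wt% O.
48.81% − 38.07% gives a difference of 10.74 percentage points.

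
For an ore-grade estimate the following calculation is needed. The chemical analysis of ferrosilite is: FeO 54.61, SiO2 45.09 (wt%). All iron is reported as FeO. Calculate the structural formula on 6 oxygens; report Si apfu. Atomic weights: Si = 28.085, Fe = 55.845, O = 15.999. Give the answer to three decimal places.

FeO (M=71.844): mol = 0.76012; Fe = 0.76012, O = 0.76012.
SiO2 (M=60.083): mol = 0.75046; Si = 0.75046, O = 1.50092.
ΣO = 2.26104; factor = 6/ΣO = 2.65365.
Si apfu = 0.75046 × 2.65365 = 1.991.

1.991 Si apfu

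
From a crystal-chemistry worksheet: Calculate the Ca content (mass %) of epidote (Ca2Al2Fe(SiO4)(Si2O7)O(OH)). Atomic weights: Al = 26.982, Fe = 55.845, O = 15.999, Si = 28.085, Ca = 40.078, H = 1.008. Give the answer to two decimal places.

16.59 mass %

Formula mass = 2·40.078 + 2·26.982 + 1·55.845 + 3·28.085 + 13·15.999 + 1·1.008 = 483.215 g/mol, of which 80.156 g is Ca.
So Ca makes up 80.156/483.215 = 0.1659 of the mass, i.e. 16.59%.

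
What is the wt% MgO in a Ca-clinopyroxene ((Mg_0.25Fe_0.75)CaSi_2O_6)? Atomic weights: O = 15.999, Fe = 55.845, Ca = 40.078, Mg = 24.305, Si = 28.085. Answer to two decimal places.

4.19 wt%

Formula mass = 240.202 g/mol.
0.25 Mg → 0.2500 mol MgO per formula unit; M(MgO) = 40.304, so MgO mass = 10.076 g.
10.076/240.202 × 100 = 4.19 wt%.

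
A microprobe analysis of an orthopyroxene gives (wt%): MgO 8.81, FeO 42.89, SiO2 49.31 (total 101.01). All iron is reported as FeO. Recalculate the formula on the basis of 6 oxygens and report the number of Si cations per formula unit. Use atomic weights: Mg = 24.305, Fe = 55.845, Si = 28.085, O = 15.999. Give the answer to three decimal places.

2.004 Si apfu

8.81 wt% MgO ÷ 40.304 g/mol = 0.21859 mol, giving 0.21859 Mg and 0.21859 O.
42.89 wt% FeO ÷ 71.844 g/mol = 0.59699 mol, giving 0.59699 Fe and 0.59699 O.
49.31 wt% SiO2 ÷ 60.083 g/mol = 0.82070 mol, giving 0.82070 Si and 1.64140 O.
Oxygen sums to 2.45698; scaling by 6/2.45698 = 2.44202 puts the formula on 6 O.
Si: 0.82070 × 2.44202 = 2.004 atoms per formula unit.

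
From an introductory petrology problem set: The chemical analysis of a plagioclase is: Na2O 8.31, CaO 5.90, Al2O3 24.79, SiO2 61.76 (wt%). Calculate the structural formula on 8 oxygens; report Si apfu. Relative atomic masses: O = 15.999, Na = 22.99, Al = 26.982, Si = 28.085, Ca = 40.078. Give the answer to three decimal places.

2.719 Si apfu

8.31 wt% Na2O ÷ 61.979 g/mol = 0.13408 mol, giving 0.26816 Na and 0.13408 O.
5.90 wt% CaO ÷ 56.077 g/mol = 0.10521 mol, giving 0.10521 Ca and 0.10521 O.
24.79 wt% Al2O3 ÷ 101.961 g/mol = 0.24313 mol, giving 0.48626 Al and 0.72939 O.
61.76 wt% SiO2 ÷ 60.083 g/mol = 1.02791 mol, giving 1.02791 Si and 2.05582 O.
Oxygen sums to 3.02450; scaling by 8/3.02450 = 2.64507 puts the formula on 8 O.
Si: 1.02791 × 2.64507 = 2.719 atoms per formula unit.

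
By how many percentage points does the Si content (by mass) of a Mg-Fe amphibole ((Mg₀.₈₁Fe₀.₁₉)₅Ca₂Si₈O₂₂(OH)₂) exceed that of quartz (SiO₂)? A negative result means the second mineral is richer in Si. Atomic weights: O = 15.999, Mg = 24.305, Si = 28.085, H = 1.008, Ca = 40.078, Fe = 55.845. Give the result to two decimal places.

-20.07 percentage points

Si in (Mg₀.₈₁Fe₀.₁₉)₅Ca₂Si₈O₂₂(OH)₂: molar mass 842.316 g/mol; 8×28.085 = 224.680 g → 26.67 wt%.
Si in SiO₂: molar mass 60.083 g/mol; 1×28.085 = 28.085 g → 46.74 wt%.
Difference = 26.67 − 46.74 = -20.07 percentage points.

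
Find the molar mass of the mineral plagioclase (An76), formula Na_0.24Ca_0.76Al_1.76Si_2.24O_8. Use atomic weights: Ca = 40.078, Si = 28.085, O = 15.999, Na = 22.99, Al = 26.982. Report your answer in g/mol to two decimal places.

Na: 0.24 × 22.99 = 5.5176
Ca: 0.76 × 40.078 = 30.4593
Al: 1.76 × 26.982 = 47.4883
Si: 2.24 × 28.085 = 62.9104
O: 8 × 15.999 = 127.9920
Summing the contributions gives the formula mass.

274.37 g/mol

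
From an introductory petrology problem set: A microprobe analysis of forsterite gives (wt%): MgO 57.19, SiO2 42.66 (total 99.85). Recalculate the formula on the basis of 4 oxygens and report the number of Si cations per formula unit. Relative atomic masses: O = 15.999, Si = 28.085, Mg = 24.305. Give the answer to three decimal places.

57.19 wt% MgO ÷ 40.304 g/mol = 1.41897 mol, giving 1.41897 Mg and 1.41897 O.
42.66 wt% SiO2 ÷ 60.083 g/mol = 0.71002 mol, giving 0.71002 Si and 1.42004 O.
Oxygen sums to 2.83901; scaling by 4/2.83901 = 1.40894 puts the formula on 4 O.
Si: 0.71002 × 1.40894 = 1.000 atoms per formula unit.

1.000 Si apfu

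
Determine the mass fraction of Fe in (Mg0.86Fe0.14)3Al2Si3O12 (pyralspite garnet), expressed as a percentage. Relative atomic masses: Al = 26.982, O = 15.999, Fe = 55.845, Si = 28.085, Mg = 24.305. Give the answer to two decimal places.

5.63 weight percent

M((Mg0.86Fe0.14)3Al2Si3O12) = 416.369 g/mol.
Fe contributes 0.42 × 55.845 = 23.455 g per mole.
23.455/416.369 = 0.0563 → 5.63%.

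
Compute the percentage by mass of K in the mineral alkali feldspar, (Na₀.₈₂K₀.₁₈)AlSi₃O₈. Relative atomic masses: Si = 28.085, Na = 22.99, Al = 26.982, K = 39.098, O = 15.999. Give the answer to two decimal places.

2.65 weight percent

Molar mass of (Na₀.₈₂K₀.₁₈)AlSi₃O₈: 0.82*22.99 + 0.18*39.098 + 1*26.982 + 3*28.085 + 8*15.999 = 265.118 g/mol.
Mass of K per formula unit: 0.18 × 39.098 = 7.038 g.
Weight fraction K = 7.038 / 265.118 = 0.0265.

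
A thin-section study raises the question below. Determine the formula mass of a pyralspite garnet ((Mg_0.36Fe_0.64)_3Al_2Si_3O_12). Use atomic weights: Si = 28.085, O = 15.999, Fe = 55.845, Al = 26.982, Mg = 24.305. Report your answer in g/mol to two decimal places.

463.68 g/mol

M = 1.08(24.305) + 1.92(55.845) + 2(26.982) + 3(28.085) + 12(15.999)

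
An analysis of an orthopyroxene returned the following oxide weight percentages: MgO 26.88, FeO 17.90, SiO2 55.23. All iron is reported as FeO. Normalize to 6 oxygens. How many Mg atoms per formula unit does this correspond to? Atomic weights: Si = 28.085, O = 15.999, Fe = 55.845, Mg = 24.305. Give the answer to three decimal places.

1.453 Mg apfu

MgO: 26.88/40.304 = 0.66693 mol → 0.66693 mol Mg, 0.66693 mol O.
FeO: 17.90/71.844 = 0.24915 mol → 0.24915 mol Fe, 0.24915 mol O.
SiO2: 55.23/60.083 = 0.91923 mol → 0.91923 mol Si, 1.83846 mol O.
Total oxygen = 2.75454 mol. Normalization factor = 6/2.75454 = 2.17822.
Mg per 6 O = 0.66693 × 2.17822 = 1.453.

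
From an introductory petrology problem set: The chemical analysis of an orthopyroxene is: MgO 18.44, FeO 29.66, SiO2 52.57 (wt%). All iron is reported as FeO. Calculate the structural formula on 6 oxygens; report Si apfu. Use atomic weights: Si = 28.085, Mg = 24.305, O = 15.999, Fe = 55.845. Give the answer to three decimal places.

2.004 Si apfu

MgO: 18.44/40.304 = 0.45752 mol → 0.45752 mol Mg, 0.45752 mol O.
FeO: 29.66/71.844 = 0.41284 mol → 0.41284 mol Fe, 0.41284 mol O.
SiO2: 52.57/60.083 = 0.87496 mol → 0.87496 mol Si, 1.74992 mol O.
Total oxygen = 2.62028 mol. Normalization factor = 6/2.62028 = 2.28983.
Si per 6 O = 0.87496 × 2.28983 = 2.004.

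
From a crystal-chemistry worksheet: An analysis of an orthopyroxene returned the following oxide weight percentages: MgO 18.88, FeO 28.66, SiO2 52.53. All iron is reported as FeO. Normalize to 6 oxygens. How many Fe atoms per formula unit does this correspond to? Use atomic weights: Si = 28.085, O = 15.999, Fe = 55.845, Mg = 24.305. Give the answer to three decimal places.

0.915 Fe apfu

MgO (M=40.304): mol = 0.46844; Mg = 0.46844, O = 0.46844.
FeO (M=71.844): mol = 0.39892; Fe = 0.39892, O = 0.39892.
SiO2 (M=60.083): mol = 0.87429; Si = 0.87429, O = 1.74858.
ΣO = 2.61594; factor = 6/ΣO = 2.29363.
Fe apfu = 0.39892 × 2.29363 = 0.915.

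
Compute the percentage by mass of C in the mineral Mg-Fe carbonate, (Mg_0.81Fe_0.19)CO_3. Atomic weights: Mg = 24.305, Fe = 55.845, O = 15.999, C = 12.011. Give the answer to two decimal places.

Molar mass of (Mg_0.81Fe_0.19)CO_3: 0.81·24.305 + 0.19·55.845 + 1·12.011 + 3·15.999 = 90.306 g/mol.
Mass of C per formula unit: 1 × 12.011 = 12.011 g.
Weight fraction C = 12.011 / 90.306 = 0.1330.

13.30 wt%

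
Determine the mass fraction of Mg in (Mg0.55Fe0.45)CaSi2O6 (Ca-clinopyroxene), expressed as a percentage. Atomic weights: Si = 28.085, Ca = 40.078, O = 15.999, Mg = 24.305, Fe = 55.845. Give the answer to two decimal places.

5.79 mass %

Formula mass = 0.55×24.305 + 0.45×55.845 + 1×40.078 + 2×28.085 + 6×15.999 = 230.740 g/mol, of which 13.368 g is Mg.
So Mg makes up 13.368/230.740 = 0.0579 of the mass, i.e. 5.79%.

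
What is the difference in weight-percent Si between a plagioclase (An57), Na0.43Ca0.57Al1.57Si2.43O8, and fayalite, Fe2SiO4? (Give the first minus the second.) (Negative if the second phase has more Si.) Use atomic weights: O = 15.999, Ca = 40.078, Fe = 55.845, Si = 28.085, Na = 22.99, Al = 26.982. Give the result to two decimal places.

Si in Na0.43Ca0.57Al1.57Si2.43O8: molar mass 271.330 g/mol; 2.43×28.085 = 68.247 g → 25.15 wt%.
Si in Fe2SiO4: molar mass 203.771 g/mol; 1×28.085 = 28.085 g → 13.78 wt%.
Difference = 25.15 − 13.78 = 11.37 percentage points.

11.37 percentage points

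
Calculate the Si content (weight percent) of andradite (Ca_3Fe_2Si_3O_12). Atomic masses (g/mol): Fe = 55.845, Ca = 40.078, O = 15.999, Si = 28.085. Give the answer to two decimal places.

M(Ca_3Fe_2Si_3O_12) = 508.167 g/mol.
Si contributes 3 × 28.085 = 84.255 g per mole.
84.255/508.167 = 0.1658 → 16.58%.

16.58 weight percent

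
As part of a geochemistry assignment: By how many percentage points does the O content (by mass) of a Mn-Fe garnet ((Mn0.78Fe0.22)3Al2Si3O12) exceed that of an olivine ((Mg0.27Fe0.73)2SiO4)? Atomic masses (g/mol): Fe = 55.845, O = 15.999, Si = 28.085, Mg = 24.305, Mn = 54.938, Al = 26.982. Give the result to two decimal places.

4.47 percentage points

O in (Mn0.78Fe0.22)3Al2Si3O12: molar mass 495.620 g/mol; 12×15.999 = 191.988 g → 38.74 wt%.
O in (Mg0.27Fe0.73)2SiO4: molar mass 186.739 g/mol; 4×15.999 = 63.996 g → 34.27 wt%.
Difference = 38.74 − 34.27 = 4.47 percentage points.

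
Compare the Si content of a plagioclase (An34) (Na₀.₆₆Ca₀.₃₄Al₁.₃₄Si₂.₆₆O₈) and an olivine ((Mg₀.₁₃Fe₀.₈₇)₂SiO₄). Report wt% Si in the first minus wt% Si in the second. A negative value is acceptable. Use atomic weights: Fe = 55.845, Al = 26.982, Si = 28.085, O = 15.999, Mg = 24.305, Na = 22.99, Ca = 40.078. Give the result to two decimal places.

13.55 percentage points

First mineral: 74.706 g Si in 267.654 g formula = 27.91 wt% Si.
Second mineral: 28.085 g Si in 195.571 g formula = 14.36 wt% Si.
27.91% − 14.36% gives a difference of 13.55 percentage points.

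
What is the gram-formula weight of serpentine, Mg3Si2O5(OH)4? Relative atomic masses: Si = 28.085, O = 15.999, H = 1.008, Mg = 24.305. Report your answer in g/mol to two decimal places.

Mg: 3 × 24.305 = 72.9150
Si: 2 × 28.085 = 56.1700
O: 9 × 15.999 = 143.9910
H: 4 × 1.008 = 4.0320
Summing the contributions gives the formula mass.

277.11 g/mol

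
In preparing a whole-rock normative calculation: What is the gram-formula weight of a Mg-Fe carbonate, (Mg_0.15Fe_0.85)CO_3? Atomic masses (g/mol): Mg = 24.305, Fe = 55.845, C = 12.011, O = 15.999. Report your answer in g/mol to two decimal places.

M = 0.15×24.305 + 0.85×55.845 + 1×12.011 + 3×15.999

111.12 g/mol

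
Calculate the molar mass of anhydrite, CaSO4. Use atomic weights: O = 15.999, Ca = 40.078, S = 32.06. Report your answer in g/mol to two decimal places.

M = 1(40.078) + 1(32.06) + 4(15.999)

136.13 g/mol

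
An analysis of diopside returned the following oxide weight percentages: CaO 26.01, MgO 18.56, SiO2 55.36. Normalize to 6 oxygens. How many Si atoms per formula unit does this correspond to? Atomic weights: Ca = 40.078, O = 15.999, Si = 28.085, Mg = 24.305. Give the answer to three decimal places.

CaO: 26.01/56.077 = 0.46383 mol → 0.46383 mol Ca, 0.46383 mol O.
MgO: 18.56/40.304 = 0.46050 mol → 0.46050 mol Mg, 0.46050 mol O.
SiO2: 55.36/60.083 = 0.92139 mol → 0.92139 mol Si, 1.84278 mol O.
Total oxygen = 2.76711 mol. Normalization factor = 6/2.76711 = 2.16833.
Si per 6 O = 0.92139 × 2.16833 = 1.998.

1.998 Si apfu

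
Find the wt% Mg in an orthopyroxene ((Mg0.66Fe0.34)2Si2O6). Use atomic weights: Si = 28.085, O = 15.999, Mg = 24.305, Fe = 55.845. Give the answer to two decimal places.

Molar mass of (Mg0.66Fe0.34)2Si2O6: 1.32*24.305 + 0.68*55.845 + 2*28.085 + 6*15.999 = 222.221 g/mol.
Mass of Mg per formula unit: 1.32 × 24.305 = 32.083 g.
Weight fraction Mg = 32.083 / 222.221 = 0.1444.

14.44 wt%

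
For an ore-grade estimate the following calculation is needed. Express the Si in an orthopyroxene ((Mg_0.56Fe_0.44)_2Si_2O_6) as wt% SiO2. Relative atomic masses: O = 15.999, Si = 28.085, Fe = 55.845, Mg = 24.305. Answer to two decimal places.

52.58 wt%

Molar mass of (Mg_0.56Fe_0.44)_2Si_2O_6 = 1.12*24.305 + 0.88*55.845 + 2*28.085 + 6*15.999 = 228.529 g/mol.
Each formula unit contains 2 Si, equivalent to 2/1 = 2.0000 mol SiO2.
M(SiO2) = 1×28.085 + 2×15.999 = 60.083 g/mol.
Mass of SiO2 per formula unit = 2.0000 × 60.083 = 120.166 g.
SiO2 wt% = 120.166 / 228.529 × 100 = 52.58%.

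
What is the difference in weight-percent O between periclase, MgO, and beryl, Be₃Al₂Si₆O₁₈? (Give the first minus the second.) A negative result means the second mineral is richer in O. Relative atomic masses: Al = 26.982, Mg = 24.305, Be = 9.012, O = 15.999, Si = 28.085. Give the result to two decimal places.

O in MgO: molar mass 40.304 g/mol; 1×15.999 = 15.999 g → 39.70 wt%.
O in Be₃Al₂Si₆O₁₈: molar mass 537.492 g/mol; 18×15.999 = 287.982 g → 53.58 wt%.
Difference = 39.70 − 53.58 = -13.88 percentage points.

-13.88 percentage points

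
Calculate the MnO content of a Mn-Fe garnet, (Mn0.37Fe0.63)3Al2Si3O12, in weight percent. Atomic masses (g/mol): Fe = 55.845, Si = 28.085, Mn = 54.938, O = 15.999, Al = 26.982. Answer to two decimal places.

15.85 wt%

M((Mn0.37Fe0.63)3Al2Si3O12) = 496.735 g/mol; M(MnO) = 70.937 g/mol.
Moles MnO per formula unit = 1.11 Mn ÷ 1 = 1.1100.
MnO fraction = (1.1100 × 70.937) / 496.735 = 78.740/496.735 = 0.1585.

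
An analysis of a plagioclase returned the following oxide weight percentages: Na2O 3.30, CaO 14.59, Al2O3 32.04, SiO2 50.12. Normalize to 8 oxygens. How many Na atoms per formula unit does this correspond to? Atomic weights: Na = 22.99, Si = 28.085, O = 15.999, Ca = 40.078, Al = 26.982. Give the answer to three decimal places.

0.291 Na apfu

3.30 wt% Na2O ÷ 61.979 g/mol = 0.05324 mol, giving 0.10648 Na and 0.05324 O.
14.59 wt% CaO ÷ 56.077 g/mol = 0.26018 mol, giving 0.26018 Ca and 0.26018 O.
32.04 wt% Al2O3 ÷ 101.961 g/mol = 0.31424 mol, giving 0.62848 Al and 0.94272 O.
50.12 wt% SiO2 ÷ 60.083 g/mol = 0.83418 mol, giving 0.83418 Si and 1.66836 O.
Oxygen sums to 2.92450; scaling by 8/2.92450 = 2.73551 puts the formula on 8 O.
Na: 0.10648 × 2.73551 = 0.291 atoms per formula unit.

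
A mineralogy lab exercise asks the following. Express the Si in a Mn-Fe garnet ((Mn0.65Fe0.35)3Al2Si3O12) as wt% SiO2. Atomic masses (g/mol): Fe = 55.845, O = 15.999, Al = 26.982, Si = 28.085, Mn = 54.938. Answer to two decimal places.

Formula mass = 495.973 g/mol.
3 Si → 3.0000 mol SiO2 per formula unit; M(SiO2) = 60.083, so SiO2 mass = 180.249 g.
180.249/495.973 × 100 = 36.34 wt%.

36.34 wt%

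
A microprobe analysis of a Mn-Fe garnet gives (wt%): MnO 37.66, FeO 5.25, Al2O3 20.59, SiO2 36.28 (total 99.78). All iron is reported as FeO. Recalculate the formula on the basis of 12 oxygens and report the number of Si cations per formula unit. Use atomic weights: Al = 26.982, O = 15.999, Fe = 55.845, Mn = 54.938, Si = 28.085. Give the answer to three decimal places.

37.66 wt% MnO ÷ 70.937 g/mol = 0.53089 mol, giving 0.53089 Mn and 0.53089 O.
5.25 wt% FeO ÷ 71.844 g/mol = 0.07307 mol, giving 0.07307 Fe and 0.07307 O.
20.59 wt% Al2O3 ÷ 101.961 g/mol = 0.20194 mol, giving 0.40388 Al and 0.60582 O.
36.28 wt% SiO2 ÷ 60.083 g/mol = 0.60383 mol, giving 0.60383 Si and 1.20766 O.
Oxygen sums to 2.41744; scaling by 12/2.41744 = 4.96393 puts the formula on 12 O.
Si: 0.60383 × 4.96393 = 2.997 atoms per formula unit.

2.997 Si apfu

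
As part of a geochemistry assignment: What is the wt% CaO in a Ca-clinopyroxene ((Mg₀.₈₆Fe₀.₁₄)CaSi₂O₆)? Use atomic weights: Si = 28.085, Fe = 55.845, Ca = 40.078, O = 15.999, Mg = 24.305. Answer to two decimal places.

25.38 wt%

M((Mg₀.₈₆Fe₀.₁₄)CaSi₂O₆) = 220.963 g/mol; M(CaO) = 56.077 g/mol.
Moles CaO per formula unit = 1 Ca ÷ 1 = 1.0000.
CaO fraction = (1.0000 × 56.077) / 220.963 = 56.077/220.963 = 0.2538.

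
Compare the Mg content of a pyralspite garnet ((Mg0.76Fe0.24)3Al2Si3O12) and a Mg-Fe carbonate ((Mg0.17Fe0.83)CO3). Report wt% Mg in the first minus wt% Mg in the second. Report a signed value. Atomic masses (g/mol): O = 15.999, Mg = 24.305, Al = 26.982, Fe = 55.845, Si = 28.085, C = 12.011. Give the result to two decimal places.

Mg in (Mg0.76Fe0.24)3Al2Si3O12: molar mass 425.831 g/mol; 2.28×24.305 = 55.415 g → 13.01 wt%.
Mg in (Mg0.17Fe0.83)CO3: molar mass 110.491 g/mol; 0.17×24.305 = 4.132 g → 3.74 wt%.
Difference = 13.01 − 3.74 = 9.27 percentage points.

9.27 percentage points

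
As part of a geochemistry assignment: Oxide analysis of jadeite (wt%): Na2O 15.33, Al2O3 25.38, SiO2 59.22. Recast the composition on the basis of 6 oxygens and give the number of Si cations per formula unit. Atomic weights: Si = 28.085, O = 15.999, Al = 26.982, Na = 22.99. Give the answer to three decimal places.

Na2O: 15.33/61.979 = 0.24734 mol → 0.49468 mol Na, 0.24734 mol O.
Al2O3: 25.38/101.961 = 0.24892 mol → 0.49784 mol Al, 0.74676 mol O.
SiO2: 59.22/60.083 = 0.98564 mol → 0.98564 mol Si, 1.97128 mol O.
Total oxygen = 2.96538 mol. Normalization factor = 6/2.96538 = 2.02335.
Si per 6 O = 0.98564 × 2.02335 = 1.994.

1.994 Si apfu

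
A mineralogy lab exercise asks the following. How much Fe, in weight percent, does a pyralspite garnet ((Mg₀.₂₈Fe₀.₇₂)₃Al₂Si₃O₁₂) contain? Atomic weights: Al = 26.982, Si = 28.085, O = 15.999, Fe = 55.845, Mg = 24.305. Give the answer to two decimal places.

25.60 weight percent

Molar mass of (Mg₀.₂₈Fe₀.₇₂)₃Al₂Si₃O₁₂: 0.84×24.305 + 2.16×55.845 + 2×26.982 + 3×28.085 + 12×15.999 = 471.248 g/mol.
Mass of Fe per formula unit: 2.16 × 55.845 = 120.625 g.
Weight fraction Fe = 120.625 / 471.248 = 0.2560.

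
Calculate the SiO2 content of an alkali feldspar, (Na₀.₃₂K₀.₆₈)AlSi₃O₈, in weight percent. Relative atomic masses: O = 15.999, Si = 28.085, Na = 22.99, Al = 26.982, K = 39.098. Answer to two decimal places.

65.98 wt%

M((Na₀.₃₂K₀.₆₈)AlSi₃O₈) = 273.172 g/mol; M(SiO2) = 60.083 g/mol.
Moles SiO2 per formula unit = 3 Si ÷ 1 = 3.0000.
SiO2 fraction = (3.0000 × 60.083) / 273.172 = 180.249/273.172 = 0.6598.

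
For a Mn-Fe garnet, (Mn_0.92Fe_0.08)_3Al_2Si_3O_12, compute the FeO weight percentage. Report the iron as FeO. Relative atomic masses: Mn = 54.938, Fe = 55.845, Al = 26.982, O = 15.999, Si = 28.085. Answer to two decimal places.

3.48 wt%

Formula mass = 495.239 g/mol.
0.24 Fe → 0.2400 mol FeO per formula unit; M(FeO) = 71.844, so FeO mass = 17.243 g.
17.243/495.239 × 100 = 3.48 wt%.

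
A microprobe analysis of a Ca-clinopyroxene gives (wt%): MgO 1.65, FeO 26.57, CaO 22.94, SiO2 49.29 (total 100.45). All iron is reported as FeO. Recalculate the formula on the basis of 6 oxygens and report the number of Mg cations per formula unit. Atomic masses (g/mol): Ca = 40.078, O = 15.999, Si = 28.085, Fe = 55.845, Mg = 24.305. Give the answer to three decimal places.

0.100 Mg apfu

MgO (M=40.304): mol = 0.04094; Mg = 0.04094, O = 0.04094.
FeO (M=71.844): mol = 0.36983; Fe = 0.36983, O = 0.36983.
CaO (M=56.077): mol = 0.40908; Ca = 0.40908, O = 0.40908.
SiO2 (M=60.083): mol = 0.82037; Si = 0.82037, O = 1.64074.
ΣO = 2.46059; factor = 6/ΣO = 2.43844.
Mg apfu = 0.04094 × 2.43844 = 0.100.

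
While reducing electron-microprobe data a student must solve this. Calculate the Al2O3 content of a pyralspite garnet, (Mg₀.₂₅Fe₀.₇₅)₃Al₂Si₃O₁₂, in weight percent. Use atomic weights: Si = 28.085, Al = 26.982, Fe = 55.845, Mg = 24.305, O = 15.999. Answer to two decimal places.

21.51 wt%

Molar mass of (Mg₀.₂₅Fe₀.₇₅)₃Al₂Si₃O₁₂ = 0.75·24.305 + 2.25·55.845 + 2·26.982 + 3·28.085 + 12·15.999 = 474.087 g/mol.
Each formula unit contains 2 Al, equivalent to 2/2 = 1.0000 mol Al2O3.
M(Al2O3) = 2×26.982 + 3×15.999 = 101.961 g/mol.
Mass of Al2O3 per formula unit = 1.0000 × 101.961 = 101.961 g.
Al2O3 wt% = 101.961 / 474.087 × 100 = 21.51%.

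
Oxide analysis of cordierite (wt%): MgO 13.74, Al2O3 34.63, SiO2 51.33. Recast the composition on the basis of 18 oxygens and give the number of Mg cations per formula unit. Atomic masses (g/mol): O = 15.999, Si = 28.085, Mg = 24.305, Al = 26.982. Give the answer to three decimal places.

MgO: 13.74/40.304 = 0.34091 mol → 0.34091 mol Mg, 0.34091 mol O.
Al2O3: 34.63/101.961 = 0.33964 mol → 0.67928 mol Al, 1.01892 mol O.
SiO2: 51.33/60.083 = 0.85432 mol → 0.85432 mol Si, 1.70864 mol O.
Total oxygen = 3.06847 mol. Normalization factor = 18/3.06847 = 5.86612.
Mg per 18 O = 0.34091 × 5.86612 = 2.000.

2.000 Mg apfu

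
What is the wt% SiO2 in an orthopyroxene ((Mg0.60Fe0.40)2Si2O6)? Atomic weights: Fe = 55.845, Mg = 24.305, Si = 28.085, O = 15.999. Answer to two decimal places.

53.17 wt%

Molar mass of (Mg0.60Fe0.40)2Si2O6 = 1.20·24.305 + 0.80·55.845 + 2·28.085 + 6·15.999 = 226.006 g/mol.
Each formula unit contains 2 Si, equivalent to 2/1 = 2.0000 mol SiO2.
M(SiO2) = 1×28.085 + 2×15.999 = 60.083 g/mol.
Mass of SiO2 per formula unit = 2.0000 × 60.083 = 120.166 g.
SiO2 wt% = 120.166 / 226.006 × 100 = 53.17%.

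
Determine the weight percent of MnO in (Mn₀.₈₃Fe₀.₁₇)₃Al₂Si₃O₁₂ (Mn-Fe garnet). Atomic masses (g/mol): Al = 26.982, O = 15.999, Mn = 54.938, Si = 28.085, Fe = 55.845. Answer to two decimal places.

35.65 wt%

M((Mn₀.₈₃Fe₀.₁₇)₃Al₂Si₃O₁₂) = 495.484 g/mol; M(MnO) = 70.937 g/mol.
Moles MnO per formula unit = 2.49 Mn ÷ 1 = 2.4900.
MnO fraction = (2.4900 × 70.937) / 495.484 = 176.633/495.484 = 0.3565.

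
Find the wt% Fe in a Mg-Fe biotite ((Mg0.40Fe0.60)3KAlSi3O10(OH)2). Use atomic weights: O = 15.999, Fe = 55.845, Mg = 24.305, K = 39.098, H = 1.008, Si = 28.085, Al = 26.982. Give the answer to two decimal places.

21.21 wt%

M((Mg0.40Fe0.60)3KAlSi3O10(OH)2) = 474.026 g/mol.
Fe contributes 1.80 × 55.845 = 100.521 g per mole.
100.521/474.026 = 0.2121 → 21.21%.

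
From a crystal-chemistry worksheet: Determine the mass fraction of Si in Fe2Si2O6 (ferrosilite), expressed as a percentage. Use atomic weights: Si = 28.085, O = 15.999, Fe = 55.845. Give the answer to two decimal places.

Molar mass of Fe2Si2O6: 2·55.845 + 2·28.085 + 6·15.999 = 263.854 g/mol.
Mass of Si per formula unit: 2 × 28.085 = 56.170 g.
Weight fraction Si = 56.170 / 263.854 = 0.2129.

21.29 mass %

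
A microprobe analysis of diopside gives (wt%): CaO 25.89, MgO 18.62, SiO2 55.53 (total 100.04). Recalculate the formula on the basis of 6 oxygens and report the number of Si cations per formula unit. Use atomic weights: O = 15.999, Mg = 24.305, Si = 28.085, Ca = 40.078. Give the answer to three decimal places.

25.89 wt% CaO ÷ 56.077 g/mol = 0.46169 mol, giving 0.46169 Ca and 0.46169 O.
18.62 wt% MgO ÷ 40.304 g/mol = 0.46199 mol, giving 0.46199 Mg and 0.46199 O.
55.53 wt% SiO2 ÷ 60.083 g/mol = 0.92422 mol, giving 0.92422 Si and 1.84844 O.
Oxygen sums to 2.77212; scaling by 6/2.77212 = 2.16441 puts the formula on 6 O.
Si: 0.92422 × 2.16441 = 2.000 atoms per formula unit.

2.000 Si apfu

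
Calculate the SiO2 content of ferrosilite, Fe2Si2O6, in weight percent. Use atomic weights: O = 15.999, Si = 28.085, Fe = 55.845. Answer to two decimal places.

45.54 wt%

Molar mass of Fe2Si2O6 = 2·55.845 + 2·28.085 + 6·15.999 = 263.854 g/mol.
Each formula unit contains 2 Si, equivalent to 2/1 = 2.0000 mol SiO2.
M(SiO2) = 1×28.085 + 2×15.999 = 60.083 g/mol.
Mass of SiO2 per formula unit = 2.0000 × 60.083 = 120.166 g.
SiO2 wt% = 120.166 / 263.854 × 100 = 45.54%.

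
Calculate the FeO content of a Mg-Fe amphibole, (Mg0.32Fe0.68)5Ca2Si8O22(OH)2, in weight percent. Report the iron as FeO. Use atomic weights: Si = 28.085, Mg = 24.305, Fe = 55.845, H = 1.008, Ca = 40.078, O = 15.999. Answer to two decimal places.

26.56 wt%

Formula mass = 919.589 g/mol.
3.40 Fe → 3.4000 mol FeO per formula unit; M(FeO) = 71.844, so FeO mass = 244.270 g.
244.270/919.589 × 100 = 26.56 wt%.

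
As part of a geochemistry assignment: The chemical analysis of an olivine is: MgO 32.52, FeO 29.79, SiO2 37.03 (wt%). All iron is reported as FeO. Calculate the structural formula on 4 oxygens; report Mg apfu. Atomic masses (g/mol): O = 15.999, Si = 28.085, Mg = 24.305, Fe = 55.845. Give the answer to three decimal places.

MgO (M=40.304): mol = 0.80687; Mg = 0.80687, O = 0.80687.
FeO (M=71.844): mol = 0.41465; Fe = 0.41465, O = 0.41465.
SiO2 (M=60.083): mol = 0.61631; Si = 0.61631, O = 1.23262.
ΣO = 2.45414; factor = 4/ΣO = 1.62990.
Mg apfu = 0.80687 × 1.62990 = 1.315.

1.315 Mg apfu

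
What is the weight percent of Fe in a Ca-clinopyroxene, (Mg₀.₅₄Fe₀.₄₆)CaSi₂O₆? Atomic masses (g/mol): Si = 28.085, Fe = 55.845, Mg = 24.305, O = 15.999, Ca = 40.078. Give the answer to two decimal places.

11.12 mass %

M((Mg₀.₅₄Fe₀.₄₆)CaSi₂O₆) = 231.055 g/mol.
Fe contributes 0.46 × 55.845 = 25.689 g per mole.
25.689/231.055 = 0.1112 → 11.12%.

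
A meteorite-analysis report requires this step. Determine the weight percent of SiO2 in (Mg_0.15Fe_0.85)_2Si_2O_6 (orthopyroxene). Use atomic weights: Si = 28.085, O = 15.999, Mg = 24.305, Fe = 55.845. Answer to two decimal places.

Molar mass of (Mg_0.15Fe_0.85)_2Si_2O_6 = 0.30*24.305 + 1.70*55.845 + 2*28.085 + 6*15.999 = 254.392 g/mol.
Each formula unit contains 2 Si, equivalent to 2/1 = 2.0000 mol SiO2.
M(SiO2) = 1×28.085 + 2×15.999 = 60.083 g/mol.
Mass of SiO2 per formula unit = 2.0000 × 60.083 = 120.166 g.
SiO2 wt% = 120.166 / 254.392 × 100 = 47.24%.

47.24 wt%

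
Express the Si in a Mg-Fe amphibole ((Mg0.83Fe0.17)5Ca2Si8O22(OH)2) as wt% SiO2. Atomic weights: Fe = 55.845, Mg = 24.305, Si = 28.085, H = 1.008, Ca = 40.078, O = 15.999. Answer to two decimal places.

Molar mass of (Mg0.83Fe0.17)5Ca2Si8O22(OH)2 = 4.15·24.305 + 0.85·55.845 + 2·40.078 + 8·28.085 + 24·15.999 + 2·1.008 = 839.162 g/mol.
Each formula unit contains 8 Si, equivalent to 8/1 = 8.0000 mol SiO2.
M(SiO2) = 1×28.085 + 2×15.999 = 60.083 g/mol.
Mass of SiO2 per formula unit = 8.0000 × 60.083 = 480.664 g.
SiO2 wt% = 480.664 / 839.162 × 100 = 57.28%.

57.28 wt%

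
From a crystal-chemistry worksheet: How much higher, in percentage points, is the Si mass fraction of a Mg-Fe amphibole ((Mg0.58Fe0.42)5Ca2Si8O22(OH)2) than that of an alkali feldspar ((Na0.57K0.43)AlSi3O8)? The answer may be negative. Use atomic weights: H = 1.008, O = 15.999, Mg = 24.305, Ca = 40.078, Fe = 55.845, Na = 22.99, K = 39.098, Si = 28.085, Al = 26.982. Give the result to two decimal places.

-5.73 percentage points

First mineral: 224.680 g Si in 878.587 g formula = 25.57 wt% Si.
Second mineral: 84.255 g Si in 269.145 g formula = 31.30 wt% Si.
25.57% − 31.30% gives a difference of -5.73 percentage points.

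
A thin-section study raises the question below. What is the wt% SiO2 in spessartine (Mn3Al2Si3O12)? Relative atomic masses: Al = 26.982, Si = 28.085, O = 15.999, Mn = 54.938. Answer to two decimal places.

36.41 wt%

Formula mass = 495.021 g/mol.
3 Si → 3.0000 mol SiO2 per formula unit; M(SiO2) = 60.083, so SiO2 mass = 180.249 g.
180.249/495.021 × 100 = 36.41 wt%.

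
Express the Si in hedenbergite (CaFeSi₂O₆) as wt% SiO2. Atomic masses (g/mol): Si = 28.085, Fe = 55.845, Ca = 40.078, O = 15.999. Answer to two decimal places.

M(CaFeSi₂O₆) = 248.087 g/mol; M(SiO2) = 60.083 g/mol.
Moles SiO2 per formula unit = 2 Si ÷ 1 = 2.0000.
SiO2 fraction = (2.0000 × 60.083) / 248.087 = 120.166/248.087 = 0.4844.

48.44 wt%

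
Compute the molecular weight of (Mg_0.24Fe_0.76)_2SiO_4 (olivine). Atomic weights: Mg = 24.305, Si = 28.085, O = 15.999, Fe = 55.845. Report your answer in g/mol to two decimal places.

M = 0.48·24.305 + 1.52·55.845 + 1·28.085 + 4·15.999

188.63 g/mol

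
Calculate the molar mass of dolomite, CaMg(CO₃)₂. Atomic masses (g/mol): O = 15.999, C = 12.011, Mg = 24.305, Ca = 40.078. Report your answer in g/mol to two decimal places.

Ca: 1 × 40.078 = 40.0780
Mg: 1 × 24.305 = 24.3050
C: 2 × 12.011 = 24.0220
O: 6 × 15.999 = 95.9940
Summing the contributions gives the formula mass.

184.40 g/mol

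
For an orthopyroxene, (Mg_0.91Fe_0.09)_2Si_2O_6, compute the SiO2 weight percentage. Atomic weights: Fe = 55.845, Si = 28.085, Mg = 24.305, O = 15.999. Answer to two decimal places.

58.21 wt%

Formula mass = 206.451 g/mol.
2 Si → 2.0000 mol SiO2 per formula unit; M(SiO2) = 60.083, so SiO2 mass = 120.166 g.
120.166/206.451 × 100 = 58.21 wt%.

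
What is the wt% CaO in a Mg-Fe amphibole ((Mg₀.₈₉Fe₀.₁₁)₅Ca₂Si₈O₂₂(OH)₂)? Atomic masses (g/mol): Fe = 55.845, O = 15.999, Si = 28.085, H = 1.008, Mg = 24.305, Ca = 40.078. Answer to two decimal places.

Molar mass of (Mg₀.₈₉Fe₀.₁₁)₅Ca₂Si₈O₂₂(OH)₂ = 4.45*24.305 + 0.55*55.845 + 2*40.078 + 8*28.085 + 24*15.999 + 2*1.008 = 829.700 g/mol.
Each formula unit contains 2 Ca, equivalent to 2/1 = 2.0000 mol CaO.
M(CaO) = 1×40.078 + 1×15.999 = 56.077 g/mol.
Mass of CaO per formula unit = 2.0000 × 56.077 = 112.154 g.
CaO wt% = 112.154 / 829.700 × 100 = 13.52%.

13.52 wt%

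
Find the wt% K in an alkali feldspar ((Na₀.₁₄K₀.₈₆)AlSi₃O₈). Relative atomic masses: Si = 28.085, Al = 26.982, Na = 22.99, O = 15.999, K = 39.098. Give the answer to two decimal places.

Molar mass of (Na₀.₁₄K₀.₈₆)AlSi₃O₈: 0.14*22.99 + 0.86*39.098 + 1*26.982 + 3*28.085 + 8*15.999 = 276.072 g/mol.
Mass of K per formula unit: 0.86 × 39.098 = 33.624 g.
Weight fraction K = 33.624 / 276.072 = 0.1218.

12.18 mass %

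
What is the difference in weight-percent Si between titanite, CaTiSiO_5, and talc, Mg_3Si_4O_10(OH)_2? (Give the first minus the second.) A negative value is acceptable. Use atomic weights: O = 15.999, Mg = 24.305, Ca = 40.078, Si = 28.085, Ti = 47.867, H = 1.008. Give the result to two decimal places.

Si in CaTiSiO_5: molar mass 196.025 g/mol; 1×28.085 = 28.085 g → 14.33 wt%.
Si in Mg_3Si_4O_10(OH)_2: molar mass 379.259 g/mol; 4×28.085 = 112.340 g → 29.62 wt%.
Difference = 14.33 − 29.62 = -15.29 percentage points.

-15.29 percentage points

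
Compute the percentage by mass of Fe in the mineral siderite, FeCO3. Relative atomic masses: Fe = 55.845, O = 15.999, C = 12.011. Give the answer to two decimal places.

Formula mass = 1×55.845 + 1×12.011 + 3×15.999 = 115.853 g/mol, of which 55.845 g is Fe.
So Fe makes up 55.845/115.853 = 0.4820 of the mass, i.e. 48.20%.

48.20 wt%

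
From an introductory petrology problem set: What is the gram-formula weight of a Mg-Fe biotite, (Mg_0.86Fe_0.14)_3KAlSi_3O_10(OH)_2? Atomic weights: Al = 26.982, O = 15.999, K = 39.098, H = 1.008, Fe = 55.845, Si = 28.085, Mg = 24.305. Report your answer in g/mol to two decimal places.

M = 2.58(24.305) + 0.42(55.845) + 1(39.098) + 1(26.982) + 3(28.085) + 12(15.999) + 2(1.008)

430.50 g/mol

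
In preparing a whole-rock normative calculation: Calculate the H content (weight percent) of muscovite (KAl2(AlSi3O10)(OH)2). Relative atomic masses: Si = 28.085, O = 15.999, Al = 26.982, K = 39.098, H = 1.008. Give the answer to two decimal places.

0.51 weight percent

Formula mass = 1·39.098 + 3·26.982 + 3·28.085 + 12·15.999 + 2·1.008 = 398.303 g/mol, of which 2.016 g is H.
So H makes up 2.016/398.303 = 0.0051 of the mass, i.e. 0.51%.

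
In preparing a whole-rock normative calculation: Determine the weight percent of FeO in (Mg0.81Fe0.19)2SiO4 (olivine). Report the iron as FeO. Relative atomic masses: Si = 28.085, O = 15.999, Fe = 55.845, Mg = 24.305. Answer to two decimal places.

17.88 wt%

Formula mass = 152.676 g/mol.
0.38 Fe → 0.3800 mol FeO per formula unit; M(FeO) = 71.844, so FeO mass = 27.301 g.
27.301/152.676 × 100 = 17.88 wt%.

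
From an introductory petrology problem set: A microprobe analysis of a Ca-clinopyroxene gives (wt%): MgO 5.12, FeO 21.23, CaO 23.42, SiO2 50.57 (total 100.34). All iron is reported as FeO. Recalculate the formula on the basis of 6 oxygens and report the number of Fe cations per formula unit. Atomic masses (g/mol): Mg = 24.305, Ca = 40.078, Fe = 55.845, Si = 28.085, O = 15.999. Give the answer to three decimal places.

MgO (M=40.304): mol = 0.12703; Mg = 0.12703, O = 0.12703.
FeO (M=71.844): mol = 0.29550; Fe = 0.29550, O = 0.29550.
CaO (M=56.077): mol = 0.41764; Ca = 0.41764, O = 0.41764.
SiO2 (M=60.083): mol = 0.84167; Si = 0.84167, O = 1.68334.
ΣO = 2.52351; factor = 6/ΣO = 2.37764.
Fe apfu = 0.29550 × 2.37764 = 0.703.

0.703 Fe apfu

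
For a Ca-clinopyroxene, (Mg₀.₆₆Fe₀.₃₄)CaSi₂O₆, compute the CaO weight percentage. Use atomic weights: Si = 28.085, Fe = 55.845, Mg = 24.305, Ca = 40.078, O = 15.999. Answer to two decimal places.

Molar mass of (Mg₀.₆₆Fe₀.₃₄)CaSi₂O₆ = 0.66·24.305 + 0.34·55.845 + 1·40.078 + 2·28.085 + 6·15.999 = 227.271 g/mol.
Each formula unit contains 1 Ca, equivalent to 1/1 = 1.0000 mol CaO.
M(CaO) = 1×40.078 + 1×15.999 = 56.077 g/mol.
Mass of CaO per formula unit = 1.0000 × 56.077 = 56.077 g.
CaO wt% = 56.077 / 227.271 × 100 = 24.67%.

24.67 wt%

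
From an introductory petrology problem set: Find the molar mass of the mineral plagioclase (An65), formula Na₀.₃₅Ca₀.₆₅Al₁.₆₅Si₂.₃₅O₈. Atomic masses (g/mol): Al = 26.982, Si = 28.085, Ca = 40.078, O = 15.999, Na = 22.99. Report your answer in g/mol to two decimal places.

The formula mass is the sum 0.35*22.99 + 0.65*40.078 + 1.65*26.982 + 2.35*28.085 + 8*15.999.

272.61 g/mol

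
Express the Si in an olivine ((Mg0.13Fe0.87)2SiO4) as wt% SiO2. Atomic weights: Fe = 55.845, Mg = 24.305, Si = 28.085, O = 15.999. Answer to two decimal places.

M((Mg0.13Fe0.87)2SiO4) = 195.571 g/mol; M(SiO2) = 60.083 g/mol.
Moles SiO2 per formula unit = 1 Si ÷ 1 = 1.0000.
SiO2 fraction = (1.0000 × 60.083) / 195.571 = 60.083/195.571 = 0.3072.

30.72 wt%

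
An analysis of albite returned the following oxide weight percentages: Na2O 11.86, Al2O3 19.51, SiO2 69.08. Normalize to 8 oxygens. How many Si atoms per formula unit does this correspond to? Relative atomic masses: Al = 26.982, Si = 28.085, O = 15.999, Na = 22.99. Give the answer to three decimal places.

3.001 Si apfu

Na2O: 11.86/61.979 = 0.19136 mol → 0.38272 mol Na, 0.19136 mol O.
Al2O3: 19.51/101.961 = 0.19135 mol → 0.38270 mol Al, 0.57405 mol O.
SiO2: 69.08/60.083 = 1.14974 mol → 1.14974 mol Si, 2.29948 mol O.
Total oxygen = 3.06489 mol. Normalization factor = 8/3.06489 = 2.61021.
Si per 8 O = 1.14974 × 2.61021 = 3.001.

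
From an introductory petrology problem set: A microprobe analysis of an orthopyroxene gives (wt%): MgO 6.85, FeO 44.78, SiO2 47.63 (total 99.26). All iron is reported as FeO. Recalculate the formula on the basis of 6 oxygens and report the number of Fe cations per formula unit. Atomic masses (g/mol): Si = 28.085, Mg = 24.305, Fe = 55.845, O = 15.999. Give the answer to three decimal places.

1.572 Fe apfu

6.85 wt% MgO ÷ 40.304 g/mol = 0.16996 mol, giving 0.16996 Mg and 0.16996 O.
44.78 wt% FeO ÷ 71.844 g/mol = 0.62329 mol, giving 0.62329 Fe and 0.62329 O.
47.63 wt% SiO2 ÷ 60.083 g/mol = 0.79274 mol, giving 0.79274 Si and 1.58548 O.
Oxygen sums to 2.37873; scaling by 6/2.37873 = 2.52235 puts the formula on 6 O.
Fe: 0.62329 × 2.52235 = 1.572 atoms per formula unit.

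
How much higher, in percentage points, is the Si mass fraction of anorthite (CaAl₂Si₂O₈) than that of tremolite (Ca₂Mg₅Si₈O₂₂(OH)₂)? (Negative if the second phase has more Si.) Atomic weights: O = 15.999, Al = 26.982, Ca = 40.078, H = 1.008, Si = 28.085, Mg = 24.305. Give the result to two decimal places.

First mineral: 56.170 g Si in 278.204 g formula = 20.19 wt% Si.
Second mineral: 224.680 g Si in 812.353 g formula = 27.66 wt% Si.
20.19% − 27.66% gives a difference of -7.47 percentage points.

-7.47 percentage points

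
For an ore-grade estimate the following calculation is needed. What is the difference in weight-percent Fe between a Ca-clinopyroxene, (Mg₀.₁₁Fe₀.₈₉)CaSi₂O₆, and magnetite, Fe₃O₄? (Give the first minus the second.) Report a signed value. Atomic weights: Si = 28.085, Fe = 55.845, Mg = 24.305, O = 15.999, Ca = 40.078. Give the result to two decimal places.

M((Mg₀.₁₁Fe₀.₈₉)CaSi₂O₆) = 244.618 g/mol, so wt% Fe = 49.702/244.618 × 100 = 20.32%.
M(Fe₃O₄) = 231.531 g/mol, so wt% Fe = 167.535/231.531 × 100 = 72.36%.
20.32 − 72.36 = -52.04 pp.

-52.04 percentage points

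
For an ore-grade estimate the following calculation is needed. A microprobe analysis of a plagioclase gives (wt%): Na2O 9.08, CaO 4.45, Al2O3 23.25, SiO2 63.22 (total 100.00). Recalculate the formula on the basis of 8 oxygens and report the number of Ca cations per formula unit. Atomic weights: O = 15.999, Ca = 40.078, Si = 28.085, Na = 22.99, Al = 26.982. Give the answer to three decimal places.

0.211 Ca apfu

Na2O: 9.08/61.979 = 0.14650 mol → 0.29300 mol Na, 0.14650 mol O.
CaO: 4.45/56.077 = 0.07936 mol → 0.07936 mol Ca, 0.07936 mol O.
Al2O3: 23.25/101.961 = 0.22803 mol → 0.45606 mol Al, 0.68409 mol O.
SiO2: 63.22/60.083 = 1.05221 mol → 1.05221 mol Si, 2.10442 mol O.
Total oxygen = 3.01437 mol. Normalization factor = 8/3.01437 = 2.65395.
Ca per 8 O = 0.07936 × 2.65395 = 0.211.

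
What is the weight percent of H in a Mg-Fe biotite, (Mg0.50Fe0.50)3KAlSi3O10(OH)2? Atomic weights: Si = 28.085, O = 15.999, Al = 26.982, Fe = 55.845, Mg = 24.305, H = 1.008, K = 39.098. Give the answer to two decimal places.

0.43 wt%

Molar mass of (Mg0.50Fe0.50)3KAlSi3O10(OH)2: 1.50×24.305 + 1.50×55.845 + 1×39.098 + 1×26.982 + 3×28.085 + 12×15.999 + 2×1.008 = 464.564 g/mol.
Mass of H per formula unit: 2 × 1.008 = 2.016 g.
Weight fraction H = 2.016 / 464.564 = 0.0043.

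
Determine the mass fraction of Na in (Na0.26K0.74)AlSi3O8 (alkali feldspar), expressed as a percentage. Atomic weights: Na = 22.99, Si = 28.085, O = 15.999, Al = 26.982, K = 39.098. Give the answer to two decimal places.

Molar mass of (Na0.26K0.74)AlSi3O8: 0.26*22.99 + 0.74*39.098 + 1*26.982 + 3*28.085 + 8*15.999 = 274.139 g/mol.
Mass of Na per formula unit: 0.26 × 22.99 = 5.977 g.
Weight fraction Na = 5.977 / 274.139 = 0.0218.

2.18 mass %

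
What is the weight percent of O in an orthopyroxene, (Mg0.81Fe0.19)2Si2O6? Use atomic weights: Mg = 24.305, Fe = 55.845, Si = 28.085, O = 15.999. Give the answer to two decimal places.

45.12 weight percent

Formula mass = 1.62*24.305 + 0.38*55.845 + 2*28.085 + 6*15.999 = 212.759 g/mol, of which 95.994 g is O.
So O makes up 95.994/212.759 = 0.4512 of the mass, i.e. 45.12%.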